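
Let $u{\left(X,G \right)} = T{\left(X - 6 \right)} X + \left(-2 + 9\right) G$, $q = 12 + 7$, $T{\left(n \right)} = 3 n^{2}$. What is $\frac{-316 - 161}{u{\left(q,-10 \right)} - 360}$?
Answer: $- \frac{477}{9203} \approx -0.051831$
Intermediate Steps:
$q = 19$
$u{\left(X,G \right)} = 7 G + 3 X \left(-6 + X\right)^{2}$ ($u{\left(X,G \right)} = 3 \left(X - 6\right)^{2} X + \left(-2 + 9\right) G = 3 \left(X - 6\right)^{2} X + 7 G = 3 \left(-6 + X\right)^{2} X + 7 G = 3 X \left(-6 + X\right)^{2} + 7 G = 7 G + 3 X \left(-6 + X\right)^{2}$)
$\frac{-316 - 161}{u{\left(q,-10 \right)} - 360} = \frac{-316 - 161}{\left(7 \left(-10\right) + 3 \cdot 19 \left(-6 + 19\right)^{2}\right) - 360} = - \frac{477}{\left(-70 + 3 \cdot 19 \cdot 13^{2}\right) - 360} = - \frac{477}{\left(-70 + 3 \cdot 19 \cdot 169\right) - 360} = - \frac{477}{\left(-70 + 9633\right) - 360} = - \frac{477}{9563 - 360} = - \frac{477}{9203}$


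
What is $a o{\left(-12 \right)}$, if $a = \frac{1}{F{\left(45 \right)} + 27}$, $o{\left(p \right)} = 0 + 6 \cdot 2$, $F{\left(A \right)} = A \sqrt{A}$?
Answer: $- \frac{1}{279} + \frac{5 \sqrt{5}}{279} \approx 0.036489$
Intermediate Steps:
$F{\left(A \right)} = A^{\frac{3}{2}}$
$o{\left(p \right)} = 12$ ($o{\left(p \right)} = 0 + 12 = 12$)
$a = \frac{1}{27 + 135 \sqrt{5}}$ ($a = \frac{1}{45^{\frac{3}{2}} + 27} = \frac{1}{135 \sqrt{5} + 27} = \frac{1}{27 + 135 \sqrt{5}} \approx 0.0030407$)
$a o{\left(-12 \right)} = \left(- \frac{1}{3348} + \frac{5 \sqrt{5}}{3348}\right) 12 = - \frac{1}{279} + \frac{5 \sqrt{5}}{279}$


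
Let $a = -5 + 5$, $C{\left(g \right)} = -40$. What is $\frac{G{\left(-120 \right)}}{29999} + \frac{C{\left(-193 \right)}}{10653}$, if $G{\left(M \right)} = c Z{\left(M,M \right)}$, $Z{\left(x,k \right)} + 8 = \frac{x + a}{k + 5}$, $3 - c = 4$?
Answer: $- \frac{25894600}{7350324981} \approx -0.0035229$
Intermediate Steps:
$c = -1$ ($c = 3 - 4 = -1$)
$a = 0$
$Z{\left(x,k \right)} = -8 + \frac{x}{5 + k}$ ($Z{\left(x,k \right)} = -8 + \frac{x + 0}{k + 5} = -8 + \frac{x}{5 + k}$)
$G{\left(M \right)} = - \frac{-40 - 7 M}{5 + M}$ ($G{\left(M \right)} = - \frac{-40 + M - 8 M}{5 + M} = - \frac{-40 - 7 M}{5 + M}$)
$\frac{G{\left(-120 \right)}}{29999} + \frac{C{\left(-193 \right)}}{10653} = \frac{\frac{1}{5 - 120} \left(40 + 7 \left(-120\right)\right)}{29999} - \frac{40}{10653} = \frac{40 - 840}{-115} \cdot \frac{1}{29999} - \frac{40}{10653} = \left(- \frac{1}{115}\right) \left(-800\right) \frac{1}{29999} - \frac{40}{10653} = \frac{160}{23} \cdot \frac{1}{29999} - \frac{40}{10653} = \frac{160}{689977} - \frac{40}{10653} = - \frac{25894600}{7350324981}$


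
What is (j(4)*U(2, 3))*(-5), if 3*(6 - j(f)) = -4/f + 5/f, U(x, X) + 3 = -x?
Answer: 1775/12 ≈ 147.92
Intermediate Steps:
U(x, X) = -3 - x
j(f) = 6 - 1/(3*f) (j(f) = 6 - (-4/f + 5/f)/3 = 6 - 1/(3*f))
(j(4)*U(2, 3))*(-5) = ((6 - ⅓/4)*(-3 - 1*2))*(-5) = ((6 - ⅓*¼)*(-3 - 2))*(-5) = ((6 - 1/12)*(-5))*(-5) = ((71/12)*(-5))*(-5) = -355/12*(-5) = 1775/12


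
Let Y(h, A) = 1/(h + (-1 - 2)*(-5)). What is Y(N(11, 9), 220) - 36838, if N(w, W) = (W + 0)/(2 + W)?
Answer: -6409801/174 ≈ -36838.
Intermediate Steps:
N(w, W) = W/(2 + W)
Y(h, A) = 1/(15 + h) (Y(h, A) = 1/(h - 3*(-5)) = 1/(h + 15) = 1/(15 + h))
Y(N(11, 9), 220) - 36838 = 1/(15 + 9/(2 + 9)) - 36838 = 1/(15 + 9/11) - 36838 = 1/(174/11) - 36838 = 11/174 - 36838 = -6409801/174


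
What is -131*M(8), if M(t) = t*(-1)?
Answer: 1048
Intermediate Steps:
M(t) = -t
-131*M(8) = -(-131)*8 = -131*(-8) = 1048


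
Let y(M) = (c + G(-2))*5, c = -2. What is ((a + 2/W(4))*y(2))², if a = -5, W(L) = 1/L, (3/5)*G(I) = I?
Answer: 6400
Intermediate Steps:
G(I) = 5*I/3
y(M) = -80/3 (y(M) = (-2 + (5/3)*(-2))*5 = (-2 - 10/3)*5 = -16/3*5 = -80/3)
((a + 2/W(4))*y(2))² = ((-5 + 2/(1/4))*(-80/3))² = ((-5 + 2/(¼))*(-80/3))² = ((-5 + 2*4)*(-80/3))² = ((-5 + 8)*(-80/3))² = (3*(-80/3))² = (-80)² = 6400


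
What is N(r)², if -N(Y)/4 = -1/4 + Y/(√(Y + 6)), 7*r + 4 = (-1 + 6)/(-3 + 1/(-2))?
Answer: 1089/196 ≈ 5.5561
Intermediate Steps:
r = -38/49 (r = -4/7 + ((-1 + 6)/(-3 + 1/(-2)))/7 = -4/7 + (5/(-3 - ½))/7 = -4/7 + (5/(-7/2))/7 = -4/7 + (5*(-2/7))/7 = -4/7 + (⅐)*(-10/7) = -4/7 - 10/49 = -38/49 ≈ -0.77551)
N(Y) = 1 - 4*Y/√(6 + Y) (N(Y) = -4*(-1/4 + Y/(√(Y + 6))) = -4*(-1*¼ + Y/(√(6 + Y))) = -4*(-¼ + Y/√(6 + Y)) = 1 - 4*Y/√(6 + Y))
N(r)² = (1 - 4*(-38/49)/√(6 - 38/49))² = (1 - 4*(-38/49)/√(256/49))² = (1 - 4*(-38/49)*7/16)² = (1 + 19/14)² = (33/14)² = 1089/196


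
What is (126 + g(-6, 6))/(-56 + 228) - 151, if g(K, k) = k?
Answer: -6460/43 ≈ -150.23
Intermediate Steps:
(126 + g(-6, 6))/(-56 + 228) - 151 = (126 + 6)/(-56 + 228) - 151 = 132/172 - 151 = 132*(1/172) - 151 = 33/43 - 151 = -6460/43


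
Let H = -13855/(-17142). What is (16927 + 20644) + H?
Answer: 644055937/17142 ≈ 37572.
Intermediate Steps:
H = 13855/17142 (H = -13855*(-1/17142) = 13855/17142 ≈ 0.80825)
(16927 + 20644) + H = (16927 + 20644) + 13855/17142 = 37571 + 13855/17142 = 644055937/17142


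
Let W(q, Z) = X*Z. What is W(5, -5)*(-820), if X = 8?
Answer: 32800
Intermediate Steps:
W(q, Z) = 8*Z
W(5, -5)*(-820) = (8*(-5))*(-820) = -40*(-820) = 32800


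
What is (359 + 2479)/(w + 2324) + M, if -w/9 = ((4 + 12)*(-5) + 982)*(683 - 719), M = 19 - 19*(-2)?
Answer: 8396721/147286 ≈ 57.010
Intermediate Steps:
M = 57 (M = 19 + 38 = 57)
w = 292248 (w = -9*((4 + 12)*(-5) + 982)*(683 - 719) = -9*(16*(-5) + 982)*(-36) = -9*(-80 + 982)*(-36) = -8118*(-36) = -9*(-32472) = 292248)
(359 + 2479)/(w + 2324) + M = (359 + 2479)/(292248 + 2324) + 57 = 2838/294572 + 57 = 2838*(1/294572) + 57 = 1419/147286 + 57 = 8396721/147286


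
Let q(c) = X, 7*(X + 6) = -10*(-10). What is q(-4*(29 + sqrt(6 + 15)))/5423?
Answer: 2/1309 ≈ 0.0015279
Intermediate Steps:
X = 58/7 (X = -6 + (-10*(-10))/7 = -6 + (1/7)*100 = -6 + 100/7 = 58/7 ≈ 8.2857)
q(c) = 58/7
q(-4*(29 + sqrt(6 + 15)))/5423 = (58/7)/5423 = (58/7)*(1/5423) = 2/1309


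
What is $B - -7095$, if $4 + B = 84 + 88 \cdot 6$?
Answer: $7703$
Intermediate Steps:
$B = 608$ ($B = -4 + \left(84 + 88 \cdot 6\right) = -4 + \left(84 + 528\right) = -4 + 612 = 608$)
$B - -7095 = 608 - -7095 = 608 + 7095 = 7703$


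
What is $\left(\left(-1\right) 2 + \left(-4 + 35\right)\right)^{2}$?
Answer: $841$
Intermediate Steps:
$\left(\left(-1\right) 2 + \left(-4 + 35\right)\right)^{2} = \left(-2 + 31\right)^{2} = 29^{2} = 841$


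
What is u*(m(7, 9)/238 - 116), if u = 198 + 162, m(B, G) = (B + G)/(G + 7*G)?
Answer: -4969400/119 ≈ -41760.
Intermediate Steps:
m(B, G) = (B + G)/(8*G) (m(B, G) = (B + G)/((8*G)) = (B + G)*(1/(8*G)) = (B + G)/(8*G))
u = 360
u*(m(7, 9)/238 - 116) = 360*(((1/8)*(7 + 9)/9)/238 - 116) = 360*(((1/8)*(1/9)*16)*(1/238) - 116) = 360*((2/9)*(1/238) - 116) = 360*(1/1071 - 116) = 360*(-124235/1071) = -4969400/119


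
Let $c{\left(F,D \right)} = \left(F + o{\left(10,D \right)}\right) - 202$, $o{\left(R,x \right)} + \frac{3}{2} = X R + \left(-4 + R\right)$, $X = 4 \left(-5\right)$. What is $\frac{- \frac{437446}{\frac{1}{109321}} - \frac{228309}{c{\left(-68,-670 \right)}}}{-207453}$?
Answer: $\frac{44522313351928}{193138743} \approx 2.3052 \cdot 10^{5}$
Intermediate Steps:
$X = -20$
$o{\left(R,x \right)} = - \frac{11}{2} - 19 R$ ($o{\left(R,x \right)} = - \frac{3}{2} - \left(4 + 19 R\right) = - \frac{11}{2} - 19 R$)
$c{\left(F,D \right)} = - \frac{795}{2} + F$ ($c{\left(F,D \right)} = \left(F - \frac{391}{2}\right) - 202 = \left(- \frac{391}{2} + F\right) - 202 = - \frac{795}{2} + F$)
$\frac{- \frac{437446}{\frac{1}{109321}} - \frac{228309}{c{\left(-68,-670 \right)}}}{-207453} = \frac{- \frac{437446}{\frac{1}{109321}} - \frac{228309}{- \frac{795}{2} - 68}}{-207453} = \left(- 437446 \frac{1}{\frac{1}{109321}} - \frac{228309}{- \frac{931}{2}}\right) \left(- \frac{1}{207453}\right) = \left(\left(-437446\right) 109321 - - \frac{456618}{931}\right) \left(- \frac{1}{207453}\right) = \left(-47822034166 + \frac{456618}{931}\right) \left(- \frac{1}{207453}\right) = \left(- \frac{44522313351928}{931}\right) \left(- \frac{1}{207453}\right) = \frac{44522313351928}{193138743}$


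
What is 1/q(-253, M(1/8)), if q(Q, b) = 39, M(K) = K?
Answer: 1/39 ≈ 0.025641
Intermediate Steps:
1/q(-253, M(1/8)) = 1/39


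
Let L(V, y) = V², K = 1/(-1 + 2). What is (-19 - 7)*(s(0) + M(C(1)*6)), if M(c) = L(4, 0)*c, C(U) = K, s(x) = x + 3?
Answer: -2574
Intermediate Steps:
s(x) = 3 + x
K = 1 (K = 1/1 = 1)
C(U) = 1
M(c) = 16*c (M(c) = 4²*c = 16*c)
(-19 - 7)*(s(0) + M(C(1)*6)) = (-19 - 7)*((3 + 0) + 16*(1*6)) = -26*(3 + 16*6) = -26*(3 + 96) = -26*99 = -2574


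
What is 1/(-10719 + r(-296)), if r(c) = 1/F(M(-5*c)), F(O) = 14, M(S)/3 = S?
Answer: -14/150065 ≈ -9.3293e-5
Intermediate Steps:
M(S) = 3*S
r(c) = 1/14
1/(-10719 + r(-296)) = 1/(-10719 + 1/14) = 1/(-150065/14) = -14/150065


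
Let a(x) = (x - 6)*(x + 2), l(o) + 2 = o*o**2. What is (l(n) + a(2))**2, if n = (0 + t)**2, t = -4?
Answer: 16630084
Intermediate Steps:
n = 16 (n = (0 - 4)**2 = (-4)**2 = 16)
l(o) = -2 + o**3 (l(o) = -2 + o*o**2 = -2 + o**3)
a(x) = (-6 + x)*(2 + x)
(l(n) + a(2))**2 = ((-2 + 16**3) + (-12 + 2**2 - 4*2))**2 = ((-2 + 4096) + (-12 + 4 - 8))**2 = (4094 - 16)**2 = 4078**2 = 16630084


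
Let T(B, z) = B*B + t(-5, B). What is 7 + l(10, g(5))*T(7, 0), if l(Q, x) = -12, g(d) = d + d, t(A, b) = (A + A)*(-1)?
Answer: -701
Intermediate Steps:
t(A, b) = -2*A (t(A, b) = (2*A)*(-1) = -2*A)
g(d) = 2*d
T(B, z) = 10 + B² (T(B, z) = B*B - 2*(-5) = B² + 10 = 10 + B²)
7 + l(10, g(5))*T(7, 0) = 7 - 12*(10 + 7²) = 7 - 12*(10 + 49) = 7 - 12*59 = 7 - 708 = -701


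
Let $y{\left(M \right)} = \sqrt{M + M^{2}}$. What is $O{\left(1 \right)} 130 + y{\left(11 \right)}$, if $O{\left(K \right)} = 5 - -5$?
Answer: $1300 + 2 \sqrt{33} \approx 1311.5$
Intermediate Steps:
$O{\left(K \right)} = 10$ ($O{\left(K \right)} = 5 + 5 = 10$)
$O{\left(1 \right)} 130 + y{\left(11 \right)} = 10 \cdot 130 + \sqrt{11 \left(1 + 11\right)} = 1300 + \sqrt{11 \cdot 12} = 1300 + \sqrt{132} = 1300 + 2 \sqrt{33}$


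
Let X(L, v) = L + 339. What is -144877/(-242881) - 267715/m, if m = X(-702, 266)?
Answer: 65075477266/88165803 ≈ 738.10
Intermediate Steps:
X(L, v) = 339 + L
m = -363 (m = 339 - 702 = -363)
-144877/(-242881) - 267715/m = -144877/(-242881) - 267715/(-363) = -144877*(-1/242881) - 267715*(-1/363) = 144877/242881 + 267715/363 = 65075477266/88165803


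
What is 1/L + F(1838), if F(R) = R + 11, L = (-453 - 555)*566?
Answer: 1054906271/570528 ≈ 1849.0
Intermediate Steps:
L = -570528 (L = -1008*566 = -570528)
F(R) = 11 + R
1/L + F(1838) = 1/(-570528) + (11 + 1838) = -1/570528 + 1849 = 1054906271/570528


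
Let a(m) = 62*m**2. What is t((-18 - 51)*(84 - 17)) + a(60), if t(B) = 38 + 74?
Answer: 223312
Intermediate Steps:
t(B) = 112
t((-18 - 51)*(84 - 17)) + a(60) = 112 + 62*60**2 = 112 + 62*3600 = 112 + 223200 = 223312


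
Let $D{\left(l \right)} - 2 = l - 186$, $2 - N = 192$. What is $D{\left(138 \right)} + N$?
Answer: $-236$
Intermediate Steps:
$N = -190$ ($N = 2 - 192 = -190$)
$D{\left(l \right)} = -184 + l$ ($D{\left(l \right)} = 2 + \left(l - 186\right) = 2 + \left(-186 + l\right) = -184 + l$)
$D{\left(138 \right)} + N = \left(-184 + 138\right) - 190 = -46 - 190 = -236$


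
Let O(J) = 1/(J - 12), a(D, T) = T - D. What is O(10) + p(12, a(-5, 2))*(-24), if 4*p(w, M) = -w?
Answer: 143/2 ≈ 71.500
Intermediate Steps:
O(J) = 1/(-12 + J)
p(w, M) = -w/4 (p(w, M) = (-w)/4 = -w/4)
O(10) + p(12, a(-5, 2))*(-24) = 1/(-12 + 10) - ¼*12*(-24) = 1/(-2) - 3*(-24) = -½ + 72 = 143/2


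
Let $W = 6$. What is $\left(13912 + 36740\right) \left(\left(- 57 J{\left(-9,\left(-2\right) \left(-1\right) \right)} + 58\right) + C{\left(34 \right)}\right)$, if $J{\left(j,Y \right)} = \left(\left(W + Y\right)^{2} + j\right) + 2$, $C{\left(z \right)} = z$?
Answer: $-159908364$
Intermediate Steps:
$J{\left(j,Y \right)} = 2 + j + \left(6 + Y\right)^{2}$ ($J{\left(j,Y \right)} = \left(\left(6 + Y\right)^{2} + j\right) + 2 = \left(j + \left(6 + Y\right)^{2}\right) + 2 = 2 + j + \left(6 + Y\right)^{2}$)
$\left(13912 + 36740\right) \left(\left(- 57 J{\left(-9,\left(-2\right) \left(-1\right) \right)} + 58\right) + C{\left(34 \right)}\right) = \left(13912 + 36740\right) \left(\left(- 57 \left(2 - 9 + \left(6 - -2\right)^{2}\right) + 58\right) + 34\right) = 50652 \left(\left(- 57 \left(2 - 9 + \left(6 + 2\right)^{2}\right) + 58\right) + 34\right) = 50652 \left(\left(- 57 \left(2 - 9 + 8^{2}\right) + 58\right) + 34\right) = 50652 \left(\left(- 57 \left(2 - 9 + 64\right) + 58\right) + 34\right) = 50652 \left(\left(\left(-57\right) 57 + 58\right) + 34\right) = 50652 \left(\left(-3249 + 58\right) + 34\right) = 50652 \left(-3191 + 34\right) = 50652 \left(-3157\right) = -159908364$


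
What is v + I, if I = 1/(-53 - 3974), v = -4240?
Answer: -17074481/4027 ≈ -4240.0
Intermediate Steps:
I = -1/4027 (I = 1/(-4027) = -1/4027 ≈ -0.00024832)
v + I = -4240 - 1/4027 = -17074481/4027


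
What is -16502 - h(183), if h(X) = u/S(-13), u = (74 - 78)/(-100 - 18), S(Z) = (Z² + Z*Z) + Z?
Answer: -316425852/19175 ≈ -16502.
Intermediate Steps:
S(Z) = Z + 2*Z² (S(Z) = (Z² + Z²) + Z = 2*Z² + Z = Z + 2*Z²)
u = 2/59 (u = -4/(-118) = -4*(-1/118) = 2/59 ≈ 0.033898)
h(X) = 2/19175 (h(X) = 2/(59*((-13*(1 + 2*(-13))))) = 2/(59*((-13*(1 - 26)))) = 2/(59*((-13*(-25)))) = (2/59)/325 = (2/59)*(1/325) = 2/19175)
-16502 - h(183) = -16502 - 1*2/19175 = -16502 - 2/19175 = -316425852/19175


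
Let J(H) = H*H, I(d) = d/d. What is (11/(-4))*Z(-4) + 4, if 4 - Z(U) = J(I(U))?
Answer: -17/4 ≈ -4.2500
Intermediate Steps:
I(d) = 1
J(H) = H²
Z(U) = 3 (Z(U) = 4 - 1*1² = 4 - 1*1 = 4 - 1 = 3)
(11/(-4))*Z(-4) + 4 = (11/(-4))*3 + 4 = (11*(-¼))*3 + 4 = -11/4*3 + 4 = -33/4 + 4 = -17/4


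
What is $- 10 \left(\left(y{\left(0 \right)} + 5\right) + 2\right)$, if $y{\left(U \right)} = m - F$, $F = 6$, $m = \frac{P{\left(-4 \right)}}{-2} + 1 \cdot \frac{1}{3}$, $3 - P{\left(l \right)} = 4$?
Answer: $- \frac{55}{3} \approx -18.333$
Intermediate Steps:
$P{\left(l \right)} = -1$ ($P{\left(l \right)} = 3 - 4 = -1$)
$m = \frac{5}{6}$ ($m = - \frac{1}{-2} + 1 \cdot \frac{1}{3} = \left(-1\right) \left(- \frac{1}{2}\right) + 1 \cdot \frac{1}{3} = \frac{1}{2} + \frac{1}{3} = \frac{5}{6} \approx 0.83333$)
$y{\left(U \right)} = - \frac{31}{6}$ ($y{\left(U \right)} = \frac{5}{6} - 6 = - \frac{31}{6}$)
$- 10 \left(\left(y{\left(0 \right)} + 5\right) + 2\right) = - 10 \left(\left(- \frac{31}{6} + 5\right) + 2\right) = - 10 \left(- \frac{1}{6} + 2\right) = \left(-10\right) \frac{11}{6} = - \frac{55}{3}$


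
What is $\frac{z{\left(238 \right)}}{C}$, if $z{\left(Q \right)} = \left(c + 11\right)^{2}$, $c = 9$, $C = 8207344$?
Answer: $\frac{25}{512959} \approx 4.8737 \cdot 10^{-5}$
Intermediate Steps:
$z{\left(Q \right)} = 400$ ($z{\left(Q \right)} = \left(9 + 11\right)^{2} = 20^{2} = 400$)
$\frac{z{\left(238 \right)}}{C} = \frac{400}{8207344} = 400 \cdot \frac{1}{8207344} = \frac{25}{512959}$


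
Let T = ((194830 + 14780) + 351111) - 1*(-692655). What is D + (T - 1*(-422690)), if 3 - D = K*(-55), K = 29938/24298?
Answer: 20363385576/12149 ≈ 1.6761e+6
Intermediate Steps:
T = 1253376 (T = (209610 + 351111) + 692655 = 560721 + 692655 = 1253376)
K = 14969/12149 (K = 29938*(1/24298) = 14969/12149 ≈ 1.2321)
D = 859742/12149 (D = 3 - 14969*(-55)/12149 = 3 - 1*(-823295/12149) = 3 + 823295/12149 = 859742/12149 ≈ 70.766)
D + (T - 1*(-422690)) = 859742/12149 + (1253376 - 1*(-422690)) = 859742/12149 + (1253376 + 422690) = 859742/12149 + 1676066 = 20363385576/12149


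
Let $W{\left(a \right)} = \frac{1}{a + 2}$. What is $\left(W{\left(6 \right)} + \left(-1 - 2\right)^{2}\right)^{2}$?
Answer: $\frac{5329}{64} \approx 83.266$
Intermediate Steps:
$W{\left(a \right)} = \frac{1}{2 + a}$
$\left(W{\left(6 \right)} + \left(-1 - 2\right)^{2}\right)^{2} = \left(\frac{1}{2 + 6} + \left(-1 - 2\right)^{2}\right)^{2} = \left(\frac{1}{8} + \left(-3\right)^{2}\right)^{2} = \left(\frac{1}{8} + 9\right)^{2} = \left(\frac{73}{8}\right)^{2} = \frac{5329}{64}$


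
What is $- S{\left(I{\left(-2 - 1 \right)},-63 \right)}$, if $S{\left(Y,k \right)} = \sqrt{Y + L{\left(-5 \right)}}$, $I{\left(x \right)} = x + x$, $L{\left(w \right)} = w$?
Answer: $- i \sqrt{11} \approx - 3.3166 i$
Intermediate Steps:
$I{\left(x \right)} = 2 x$
$S{\left(Y,k \right)} = \sqrt{-5 + Y}$ ($S{\left(Y,k \right)} = \sqrt{Y - 5} = \sqrt{-5 + Y}$)
$- S{\left(I{\left(-2 - 1 \right)},-63 \right)} = - \sqrt{-5 + 2 \left(-2 - 1\right)} = - \sqrt{-5 + 2 \left(-3\right)} = - \sqrt{-5 - 6} = - \sqrt{-11} = - i \sqrt{11}$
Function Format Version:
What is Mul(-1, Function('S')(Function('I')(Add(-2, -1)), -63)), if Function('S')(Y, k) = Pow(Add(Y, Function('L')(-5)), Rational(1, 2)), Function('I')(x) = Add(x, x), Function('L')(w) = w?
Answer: Mul(-1, I, Pow(11, Rational(1, 2))) ≈ Mul(-3.3166, I)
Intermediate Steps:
Function('I')(x) = Mul(2, x)
Function('S')(Y, k) = Pow(Add(-5, Y), Rational(1, 2)) (Function('S')(Y, k) = Pow(Add(Y, -5), Rational(1, 2)) = Pow(Add(-5, Y), Rational(1, 2)))
Mul(-1, Function('S')(Function('I')(Add(-2, -1)), -63)) = Mul(-1, Pow(Add(-5, Mul(2, Add(-2, -1))), Rational(1, 2))) = Mul(-1, Pow(Add(-5, Mul(2, -3)), Rational(1, 2))) = Mul(-1, Pow(Add(-5, -6), Rational(1, 2))) = Mul(-1, Pow(-11, Rational(1, 2))) = Mul(-1, Mul(I, Pow(11, Rational(1, 2)))) = Mul(-1, I, Pow(11, Rational(1, 2)))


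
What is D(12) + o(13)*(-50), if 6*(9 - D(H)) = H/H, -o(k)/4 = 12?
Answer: 14453/6 ≈ 2408.8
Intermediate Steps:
o(k) = -48 (o(k) = -4*12 = -48)
D(H) = 53/6 (D(H) = 9 - H/(6*H) = 9 - ⅙*1 = 9 - ⅙ = 53/6)
D(12) + o(13)*(-50) = 53/6 - 48*(-50) = 53/6 + 2400 = 14453/6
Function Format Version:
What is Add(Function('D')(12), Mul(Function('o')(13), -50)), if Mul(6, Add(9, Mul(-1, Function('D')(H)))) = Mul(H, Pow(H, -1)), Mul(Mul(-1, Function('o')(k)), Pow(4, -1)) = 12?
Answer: Rational(14453, 6) ≈ 2408.8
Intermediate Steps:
Function('o')(k) = -48 (Function('o')(k) = Mul(-4, 12) = -48)
Function('D')(H) = Rational(53, 6) (Function('D')(H) = Add(9, Mul(Rational(-1, 6), Mul(H, Pow(H, -1)))) = Add(9, Mul(Rational(-1, 6), 1)) = Add(9, Rational(-1, 6)) = Rational(53, 6))
Add(Function('D')(12), Mul(Function('o')(13), -50)) = Add(Rational(53, 6), Mul(-48, -50)) = Add(Rational(53, 6), 2400) = Rational(14453, 6)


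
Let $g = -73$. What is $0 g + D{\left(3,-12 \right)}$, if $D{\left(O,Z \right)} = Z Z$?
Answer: $144$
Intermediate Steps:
$D{\left(O,Z \right)} = Z^{2}$
$0 g + D{\left(3,-12 \right)} = 0 \left(-73\right) + \left(-12\right)^{2} = 0 + 144 = 144$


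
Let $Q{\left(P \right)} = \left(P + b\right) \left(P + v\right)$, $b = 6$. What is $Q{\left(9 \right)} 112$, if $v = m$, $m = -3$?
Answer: $10080$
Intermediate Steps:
$v = -3$
$Q{\left(P \right)} = \left(-3 + P\right) \left(6 + P\right)$ ($Q{\left(P \right)} = \left(P + 6\right) \left(P - 3\right) = \left(6 + P\right) \left(-3 + P\right) = \left(-3 + P\right) \left(6 + P\right)$)
$Q{\left(9 \right)} 112 = \left(-18 + 9^{2} + 3 \cdot 9\right) 112 = \left(-18 + 81 + 27\right) 112 = 90 \cdot 112 = 10080$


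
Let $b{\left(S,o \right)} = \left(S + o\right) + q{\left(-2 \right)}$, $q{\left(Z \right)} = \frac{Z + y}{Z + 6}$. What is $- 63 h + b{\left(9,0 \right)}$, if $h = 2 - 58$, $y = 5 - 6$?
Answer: $\frac{14145}{4} \approx 3536.3$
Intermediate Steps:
$y = -1$ ($y = 5 - 6 = -1$)
$q{\left(Z \right)} = \frac{-1 + Z}{6 + Z}$ ($q{\left(Z \right)} = \frac{Z - 1}{Z + 6} = \frac{-1 + Z}{6 + Z}$)
$h = -56$
$b{\left(S,o \right)} = - \frac{3}{4} + S + o$ ($b{\left(S,o \right)} = \left(S + o\right) + \frac{-1 - 2}{6 - 2} = \left(S + o\right) + \frac{1}{4} \left(-3\right) = \left(S + o\right) - \frac{3}{4} = - \frac{3}{4} + S + o$)
$- 63 h + b{\left(9,0 \right)} = \left(-63\right) \left(-56\right) + \left(- \frac{3}{4} + 9 + 0\right) = 3528 + \frac{33}{4} = \frac{14145}{4}$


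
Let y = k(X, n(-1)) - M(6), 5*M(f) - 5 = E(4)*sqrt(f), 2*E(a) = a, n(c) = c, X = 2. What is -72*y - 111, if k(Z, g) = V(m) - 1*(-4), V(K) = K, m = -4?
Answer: -39 + 144*sqrt(6)/5 ≈ 31.545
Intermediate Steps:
E(a) = a/2
k(Z, g) = 0 (k(Z, g) = -4 - 1*(-4) = -4 + 4 = 0)
M(f) = 1 + 2*sqrt(f)/5 (M(f) = 1 + (((1/2)*4)*sqrt(f))/5 = 1 + (2*sqrt(f))/5 = 1 + 2*sqrt(f)/5)
y = -1 - 2*sqrt(6)/5 (y = 0 - (1 + 2*sqrt(6)/5) = 0 + (-1 - 2*sqrt(6)/5) = -1 - 2*sqrt(6)/5 ≈ -1.9798)
-72*y - 111 = -72*(-1 - 2*sqrt(6)/5) - 111 = (72 + 144*sqrt(6)/5) - 111 = -39 + 144*sqrt(6)/5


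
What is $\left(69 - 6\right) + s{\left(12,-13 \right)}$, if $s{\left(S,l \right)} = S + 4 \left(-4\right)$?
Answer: $59$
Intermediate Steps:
$s{\left(S,l \right)} = -16 + S$ ($s{\left(S,l \right)} = S - 16 = -16 + S$)
$\left(69 - 6\right) + s{\left(12,-13 \right)} = \left(69 - 6\right) + \left(-16 + 12\right) = 63 - 4 = 59$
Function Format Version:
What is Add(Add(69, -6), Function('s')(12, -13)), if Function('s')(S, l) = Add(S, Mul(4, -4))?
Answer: 59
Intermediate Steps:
Function('s')(S, l) = Add(-16, S) (Function('s')(S, l) = Add(S, -16) = Add(-16, S))
Add(Add(69, -6), Function('s')(12, -13)) = Add(Add(69, -6), Add(-16, 12)) = Add(63, -4) = 59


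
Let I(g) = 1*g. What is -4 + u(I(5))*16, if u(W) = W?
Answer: 76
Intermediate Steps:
I(g) = g
-4 + u(I(5))*16 = -4 + 5*16 = -4 + 80 = 76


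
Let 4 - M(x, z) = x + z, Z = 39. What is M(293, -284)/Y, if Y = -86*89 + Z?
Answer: 1/1523 ≈ 0.00065660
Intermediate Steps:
M(x, z) = 4 - x - z (M(x, z) = 4 - (x + z) = 4 + (-x - z) = 4 - x - z)
Y = -7615 (Y = -86*89 + 39 = -7654 + 39 = -7615)
M(293, -284)/Y = (4 - 1*293 - 1*(-284))/(-7615) = (4 - 293 + 284)*(-1/7615) = -5*(-1/7615) = 1/1523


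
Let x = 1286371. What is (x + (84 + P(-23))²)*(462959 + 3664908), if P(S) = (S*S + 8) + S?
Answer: 6786110151325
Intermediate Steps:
P(S) = 8 + S + S² (P(S) = (S² + 8) + S = (8 + S²) + S = 8 + S + S²)
(x + (84 + P(-23))²)*(462959 + 3664908) = (1286371 + (84 + (8 - 23 + (-23)²))²)*(462959 + 3664908) = (1286371 + (84 + (8 - 23 + 529))²)*4127867 = (1286371 + (84 + 514)²)*4127867 = (1286371 + 598²)*4127867 = (1286371 + 357604)*4127867 = 1643975*4127867 = 6786110151325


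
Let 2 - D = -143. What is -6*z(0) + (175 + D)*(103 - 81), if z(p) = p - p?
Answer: 7040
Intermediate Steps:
D = 145 (D = 2 - 1*(-143) = 2 + 143 = 145)
z(p) = 0
-6*z(0) + (175 + D)*(103 - 81) = -6*0 + (175 + 145)*(103 - 81) = 0 + 320*22 = 0 + 7040 = 7040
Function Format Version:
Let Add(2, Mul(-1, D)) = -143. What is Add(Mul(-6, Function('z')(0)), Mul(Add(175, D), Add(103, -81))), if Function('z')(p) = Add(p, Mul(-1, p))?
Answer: 7040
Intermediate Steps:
D = 145 (D = Add(2, Mul(-1, -143)) = Add(2, 143) = 145)
Function('z')(p) = 0
Add(Mul(-6, Function('z')(0)), Mul(Add(175, D), Add(103, -81))) = Add(Mul(-6, 0), Mul(Add(175, 145), Add(103, -81))) = Add(0, Mul(320, 22)) = Add(0, 7040) = 7040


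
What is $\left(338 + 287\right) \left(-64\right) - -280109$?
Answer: $240109$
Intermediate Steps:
$\left(338 + 287\right) \left(-64\right) - -280109 = 625 \left(-64\right) + 280109 = -40000 + 280109 = 240109$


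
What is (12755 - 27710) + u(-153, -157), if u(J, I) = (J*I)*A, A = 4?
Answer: 81129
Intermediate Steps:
u(J, I) = 4*I*J (u(J, I) = (J*I)*4 = (I*J)*4 = 4*I*J)
(12755 - 27710) + u(-153, -157) = (12755 - 27710) + 4*(-157)*(-153) = -14955 + 96084 = 81129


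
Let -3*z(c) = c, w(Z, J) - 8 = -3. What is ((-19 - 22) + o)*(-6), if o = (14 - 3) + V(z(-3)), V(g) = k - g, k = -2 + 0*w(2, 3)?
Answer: 198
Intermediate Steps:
w(Z, J) = 5 (w(Z, J) = 8 - 3 = 5)
k = -2 (k = -2 + 0*5 = -2 + 0 = -2)
z(c) = -c/3
V(g) = -2 - g
o = 8 (o = (14 - 3) + (-2 - (-1)*(-3)/3) = 11 + (-2 - 1*1) = 11 + (-2 - 1) = 11 - 3 = 8)
((-19 - 22) + o)*(-6) = ((-19 - 22) + 8)*(-6) = (-41 + 8)*(-6) = -33*(-6) = 198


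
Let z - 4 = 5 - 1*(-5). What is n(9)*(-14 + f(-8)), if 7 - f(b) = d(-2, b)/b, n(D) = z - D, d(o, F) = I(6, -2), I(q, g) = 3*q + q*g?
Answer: -125/4 ≈ -31.250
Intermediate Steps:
I(q, g) = 3*q + g*q
d(o, F) = 6 (d(o, F) = 6*(3 - 2) = 6*1 = 6)
z = 14 (z = 4 + (5 - 1*(-5)) = 4 + (5 + 5) = 4 + 10 = 14)
n(D) = 14 - D
f(b) = 7 - 6/b
n(9)*(-14 + f(-8)) = (14 - 1*9)*(-14 + (7 - 6/(-8))) = (14 - 9)*(-14 + (7 - 6*(-⅛))) = 5*(-14 + (7 + ¾)) = 5*(-14 + 31/4) = 5*(-25/4) = -125/4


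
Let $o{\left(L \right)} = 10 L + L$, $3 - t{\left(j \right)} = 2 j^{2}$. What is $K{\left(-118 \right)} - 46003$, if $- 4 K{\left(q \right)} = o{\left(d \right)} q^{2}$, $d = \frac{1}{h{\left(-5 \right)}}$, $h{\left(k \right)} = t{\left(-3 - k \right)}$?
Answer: $- \frac{191724}{5} \approx -38345.0$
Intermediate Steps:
$t{\left(j \right)} = 3 - 2 j^{2}$
$h{\left(k \right)} = 3 - 2 \left(-3 - k\right)^{2}$
$d = - \frac{1}{5}$ ($d = \frac{1}{3 - 2 \left(3 - 5\right)^{2}} = \frac{1}{3 - 2 \left(-2\right)^{2}} = \frac{1}{3 - 8} = \frac{1}{-5} = - \frac{1}{5} \approx -0.2$)
$o{\left(L \right)} = 11 L$
$K{\left(q \right)} = \frac{11 q^{2}}{20}$ ($K{\left(q \right)} = - \frac{11 \left(- \frac{1}{5}\right) q^{2}}{4} = - \frac{\left(- \frac{11}{5}\right) q^{2}}{4} = \frac{11 q^{2}}{20}$)
$K{\left(-118 \right)} - 46003 = \frac{11 \left(-118\right)^{2}}{20} - 46003 = \frac{11}{20} \cdot 13924 - 46003 = \frac{38291}{5} - 46003 = - \frac{191724}{5}$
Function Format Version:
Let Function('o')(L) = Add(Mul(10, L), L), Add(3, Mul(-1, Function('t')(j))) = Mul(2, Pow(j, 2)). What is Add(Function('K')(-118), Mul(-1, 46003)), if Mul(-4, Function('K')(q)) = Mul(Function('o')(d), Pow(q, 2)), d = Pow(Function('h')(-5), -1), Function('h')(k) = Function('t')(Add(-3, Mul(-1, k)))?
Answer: Rational(-191724, 5) ≈ -38345.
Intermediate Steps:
Function('t')(j) = Add(3, Mul(-2, Pow(j, 2))) (Function('t')(j) = Add(3, Mul(-1, Mul(2, Pow(j, 2)))) = Add(3, Mul(-2, Pow(j, 2))))
Function('h')(k) = Add(3, Mul(-2, Pow(Add(-3, Mul(-1, k)), 2)))
d = Rational(-1, 5) (d = Pow(Add(3, Mul(-2, Pow(Add(3, -5), 2))), -1) = Pow(Add(3, Mul(-2, Pow(-2, 2))), -1) = Pow(Add(3, Mul(-2, 4)), -1) = Pow(Add(3, -8), -1) = Pow(-5, -1) = Rational(-1, 5) ≈ -0.20000)
Function('o')(L) = Mul(11, L)
Function('K')(q) = Mul(Rational(11, 20), Pow(q, 2)) (Function('K')(q) = Mul(Rational(-1, 4), Mul(Mul(11, Rational(-1, 5)), Pow(q, 2))) = Mul(Rational(-1, 4), Mul(Rational(-11, 5), Pow(q, 2))) = Mul(Rational(11, 20), Pow(q, 2)))
Add(Function('K')(-118), Mul(-1, 46003)) = Add(Mul(Rational(11, 20), Pow(-118, 2)), Mul(-1, 46003)) = Add(Mul(Rational(11, 20), 13924), -46003) = Add(Rational(38291, 5), -46003) = Rational(-191724, 5)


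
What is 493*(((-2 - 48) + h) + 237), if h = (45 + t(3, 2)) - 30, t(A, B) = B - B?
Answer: 99586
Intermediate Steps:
t(A, B) = 0
h = 15 (h = (45 + 0) - 30 = 45 - 30 = 15)
493*(((-2 - 48) + h) + 237) = 493*(((-2 - 48) + 15) + 237) = 493*((-50 + 15) + 237) = 493*(-35 + 237) = 493*202 = 99586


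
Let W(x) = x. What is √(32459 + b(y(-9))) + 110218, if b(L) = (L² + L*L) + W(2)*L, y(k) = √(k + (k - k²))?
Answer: 110218 + √(32261 + 6*I*√11) ≈ 1.104e+5 + 0.055396*I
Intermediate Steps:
y(k) = √(-k² + 2*k)
b(L) = 2*L + 2*L² (b(L) = (L² + L*L) + 2*L = (L² + L²) + 2*L = 2*L² + 2*L = 2*L + 2*L²)
√(32459 + b(y(-9))) + 110218 = √(32459 + 2*√(-9*(2 - 1*(-9)))*(1 + √(-9*(2 - 1*(-9))))) + 110218 = √(32459 + 2*√(-9*(2 + 9))*(1 + √(-9*(2 + 9)))) + 110218 = √(32459 + 2*√(-9*11)*(1 + √(-9*11))) + 110218 = √(32459 + 2*√(-99)*(1 + √(-99))) + 110218 = √(32459 + 2*(3*I*√11)*(1 + 3*I*√11)) + 110218 = √(32459 + 6*I*√11*(1 + 3*I*√11)) + 110218 = 110218 + √(32459 + 6*I*√11*(1 + 3*I*√11))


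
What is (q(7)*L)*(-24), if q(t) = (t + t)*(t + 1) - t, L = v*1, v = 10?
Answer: -25200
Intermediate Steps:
L = 10 (L = 10*1 = 10)
q(t) = -t + 2*t*(1 + t) (q(t) = (2*t)*(1 + t) - t = 2*t*(1 + t) - t = -t + 2*t*(1 + t))
(q(7)*L)*(-24) = ((7*(1 + 2*7))*10)*(-24) = ((7*(1 + 14))*10)*(-24) = ((7*15)*10)*(-24) = (105*10)*(-24) = 1050*(-24) = -25200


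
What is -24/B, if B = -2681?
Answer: 24/2681 ≈ 0.0089519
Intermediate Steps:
-24/B = -24/(-2681) = -24*(-1/2681) = 24/2681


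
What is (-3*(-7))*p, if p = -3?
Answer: -63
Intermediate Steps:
(-3*(-7))*p = -3*(-7)*(-3) = 21*(-3) = -63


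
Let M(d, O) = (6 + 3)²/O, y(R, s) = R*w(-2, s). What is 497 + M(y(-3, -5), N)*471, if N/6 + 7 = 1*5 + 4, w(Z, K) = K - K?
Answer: 14705/4 ≈ 3676.3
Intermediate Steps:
w(Z, K) = 0
N = 12 (N = -42 + 6*(1*5 + 4) = -42 + 6*(5 + 4) = -42 + 6*9 = -42 + 54 = 12)
y(R, s) = 0 (y(R, s) = R*0 = 0)
M(d, O) = 81/O (M(d, O) = 9²/O = 81/O)
497 + M(y(-3, -5), N)*471 = 497 + (81/12)*471 = 497 + (81*(1/12))*471 = 497 + (27/4)*471 = 497 + 12717/4 = 14705/4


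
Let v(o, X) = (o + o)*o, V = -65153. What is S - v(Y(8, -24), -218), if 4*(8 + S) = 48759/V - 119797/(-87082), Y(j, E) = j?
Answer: -3082908426321/22694614184 ≈ -135.84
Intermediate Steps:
v(o, X) = 2*o**2 (v(o, X) = (2*o)*o = 2*o**2)
S = -177997810769/22694614184 (S = -8 + (48759/(-65153) - 119797/(-87082))/4 = -8 + (48759*(-1/65153) - 119797*(-1/87082))/4 = -8 + (-48759/65153 + 119797/87082)/4 = -8 + (1/4)*(3559102703/5673653546) = -8 + 3559102703/22694614184 = -177997810769/22694614184 ≈ -7.8432)
S - v(Y(8, -24), -218) = -177997810769/22694614184 - 2*8**2 = -177997810769/22694614184 - 2*64 = -177997810769/22694614184 - 1*128 = -177997810769/22694614184 - 128 = -3082908426321/22694614184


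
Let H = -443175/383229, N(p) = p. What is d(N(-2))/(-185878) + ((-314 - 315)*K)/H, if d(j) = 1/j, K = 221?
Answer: 6601429915600097/54917655100 ≈ 1.2021e+5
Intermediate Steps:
H = -147725/127743 (H = -443175*1/383229 = -147725/127743 ≈ -1.1564)
d(N(-2))/(-185878) + ((-314 - 315)*K)/H = 1/(-2*(-185878)) + ((-314 - 315)*221)/(-147725/127743) = -½*(-1/185878) - 629*221*(-127743/147725) = 1/371756 - 139009*(-127743/147725) = 1/371756 + 17757426687/147725 = 6601429915600097/54917655100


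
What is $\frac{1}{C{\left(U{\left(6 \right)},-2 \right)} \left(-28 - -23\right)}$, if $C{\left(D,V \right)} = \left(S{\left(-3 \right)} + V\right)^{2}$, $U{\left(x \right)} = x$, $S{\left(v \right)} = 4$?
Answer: $- \frac{1}{20} \approx -0.05$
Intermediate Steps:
$C{\left(D,V \right)} = \left(4 + V\right)^{2}$
$\frac{1}{C{\left(U{\left(6 \right)},-2 \right)} \left(-28 - -23\right)} = \frac{1}{\left(4 - 2\right)^{2} \left(-28 - -23\right)} = \frac{1}{2^{2} \left(-28 + \left(15 + 8\right)\right)} = \frac{1}{4 \left(-28 + 23\right)} = \frac{1}{4 \left(-5\right)} = \frac{1}{-20} = - \frac{1}{20}$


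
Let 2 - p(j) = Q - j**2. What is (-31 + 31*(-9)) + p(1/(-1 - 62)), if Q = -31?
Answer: -1099412/3969 ≈ -277.00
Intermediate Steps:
p(j) = 33 + j**2 (p(j) = 2 - (-31 - j**2) = 2 + (31 + j**2) = 33 + j**2)
(-31 + 31*(-9)) + p(1/(-1 - 62)) = (-31 + 31*(-9)) + (33 + (1/(-1 - 62))**2) = (-31 - 279) + (33 + (1/(-63))**2) = -310 + (33 + (-1/63)**2) = -310 + (33 + 1/3969) = -310 + 130978/3969 = -1099412/3969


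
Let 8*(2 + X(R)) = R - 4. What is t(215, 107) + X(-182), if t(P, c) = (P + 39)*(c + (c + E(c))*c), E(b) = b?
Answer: 23372979/4 ≈ 5.8432e+6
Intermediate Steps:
X(R) = -5/2 + R/8 (X(R) = -2 + (R - 4)/8 = -2 + (-4 + R)/8 = -2 + (-1/2 + R/8) = -5/2 + R/8)
t(P, c) = (39 + P)*(c + 2*c**2) (t(P, c) = (P + 39)*(c + (c + c)*c) = (39 + P)*(c + (2*c)*c) = (39 + P)*(c + 2*c**2))
t(215, 107) + X(-182) = 107*(39 + 215 + 78*107 + 2*215*107) + (-5/2 + (1/8)*(-182)) = 107*(39 + 215 + 8346 + 46010) + (-5/2 - 91/4) = 107*54610 - 101/4 = 5843270 - 101/4 = 23372979/4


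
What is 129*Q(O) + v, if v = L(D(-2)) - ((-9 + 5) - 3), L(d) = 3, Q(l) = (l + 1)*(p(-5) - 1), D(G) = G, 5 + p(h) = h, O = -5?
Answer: 5686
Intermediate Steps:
p(h) = -5 + h
Q(l) = -11 - 11*l (Q(l) = (l + 1)*((-5 - 5) - 1) = (1 + l)*(-10 - 1) = (1 + l)*(-11) = -11 - 11*l)
v = 10 (v = 3 - ((-9 + 5) - 3) = 3 - (-4 - 3) = 3 - 1*(-7) = 3 + 7 = 10)
129*Q(O) + v = 129*(-11 - 11*(-5)) + 10 = 129*(-11 + 55) + 10 = 129*44 + 10 = 5676 + 10 = 5686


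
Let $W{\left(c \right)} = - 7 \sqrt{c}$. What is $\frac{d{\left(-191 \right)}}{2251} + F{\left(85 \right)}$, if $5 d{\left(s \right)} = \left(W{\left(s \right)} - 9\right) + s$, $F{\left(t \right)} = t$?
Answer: $\frac{191295}{2251} - \frac{7 i \sqrt{191}}{11255} \approx 84.982 - 0.0085955 i$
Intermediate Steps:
$d{\left(s \right)} = - \frac{9}{5} - \frac{7 \sqrt{s}}{5} + \frac{s}{5}$ ($d{\left(s \right)} = \frac{\left(- 7 \sqrt{s} - 9\right) + s}{5} = \frac{\left(-9 - 7 \sqrt{s}\right) + s}{5} = \frac{-9 + s - 7 \sqrt{s}}{5} = - \frac{9}{5} - \frac{7 \sqrt{s}}{5} + \frac{s}{5}$)
$\frac{d{\left(-191 \right)}}{2251} + F{\left(85 \right)} = \frac{- \frac{9}{5} - \frac{7 \sqrt{-191}}{5} + \frac{1}{5} \left(-191\right)}{2251} + 85 = \left(- \frac{9}{5} - \frac{7 i \sqrt{191}}{5} - \frac{191}{5}\right) \frac{1}{2251} + 85 = \left(-40 - \frac{7 i \sqrt{191}}{5}\right) \frac{1}{2251} + 85 = \left(- \frac{40}{2251} - \frac{7 i \sqrt{191}}{11255}\right) + 85 = \frac{191295}{2251} - \frac{7 i \sqrt{191}}{11255}$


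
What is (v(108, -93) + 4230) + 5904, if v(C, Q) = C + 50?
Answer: 10292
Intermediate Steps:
v(C, Q) = 50 + C
(v(108, -93) + 4230) + 5904 = ((50 + 108) + 4230) + 5904 = (158 + 4230) + 5904 = 4388 + 5904 = 10292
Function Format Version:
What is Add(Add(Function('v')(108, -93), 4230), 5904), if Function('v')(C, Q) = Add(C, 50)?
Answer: 10292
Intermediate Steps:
Function('v')(C, Q) = Add(50, C)
Add(Add(Function('v')(108, -93), 4230), 5904) = Add(Add(Add(50, 108), 4230), 5904) = Add(Add(158, 4230), 5904) = Add(4388, 5904) = 10292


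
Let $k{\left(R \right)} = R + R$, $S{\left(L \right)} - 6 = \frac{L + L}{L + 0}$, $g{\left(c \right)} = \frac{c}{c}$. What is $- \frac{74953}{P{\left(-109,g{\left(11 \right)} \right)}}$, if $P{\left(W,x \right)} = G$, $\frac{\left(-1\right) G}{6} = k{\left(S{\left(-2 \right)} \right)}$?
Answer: $\frac{74953}{96} \approx 780.76$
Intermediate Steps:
$g{\left(c \right)} = 1$
$S{\left(L \right)} = 8$ ($S{\left(L \right)} = 6 + \frac{L + L}{L + 0} = 6 + \frac{2 L}{L} = 6 + 2 = 8$)
$k{\left(R \right)} = 2 R$
$G = -96$ ($G = - 6 \cdot 2 \cdot 8 = \left(-6\right) 16 = -96$)
$P{\left(W,x \right)} = -96$
$- \frac{74953}{P{\left(-109,g{\left(11 \right)} \right)}} = - \frac{74953}{-96} = \left(-74953\right) \left(- \frac{1}{96}\right) = \frac{74953}{96}$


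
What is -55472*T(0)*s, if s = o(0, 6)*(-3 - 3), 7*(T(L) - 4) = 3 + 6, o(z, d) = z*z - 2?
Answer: -24629568/7 ≈ -3.5185e+6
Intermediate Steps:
o(z, d) = -2 + z**2 (o(z, d) = z**2 - 2 = -2 + z**2)
T(L) = 37/7 (T(L) = 4 + (3 + 6)/7 = 4 + (1/7)*9 = 4 + 9/7 = 37/7)
s = 12 (s = (-2 + 0**2)*(-3 - 3) = (-2 + 0)*(-6) = -2*(-6) = 12)
-55472*T(0)*s = -2052464*12/7 = -55472*444/7 = -24629568/7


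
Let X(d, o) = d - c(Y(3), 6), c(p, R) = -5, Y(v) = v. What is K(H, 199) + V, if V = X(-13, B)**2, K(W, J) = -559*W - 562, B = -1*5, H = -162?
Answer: 90060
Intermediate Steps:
B = -5
X(d, o) = 5 + d (X(d, o) = d - 1*(-5) = d + 5 = 5 + d)
K(W, J) = -562 - 559*W
V = 64 (V = (5 - 13)**2 = (-8)**2 = 64)
K(H, 199) + V = (-562 - 559*(-162)) + 64 = (-562 + 90558) + 64 = 89996 + 64 = 90060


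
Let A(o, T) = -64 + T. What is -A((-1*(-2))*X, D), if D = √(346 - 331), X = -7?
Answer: 64 - √15 ≈ 60.127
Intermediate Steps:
D = √15 ≈ 3.8730
-A((-1*(-2))*X, D) = -(-64 + √15) = 64 - √15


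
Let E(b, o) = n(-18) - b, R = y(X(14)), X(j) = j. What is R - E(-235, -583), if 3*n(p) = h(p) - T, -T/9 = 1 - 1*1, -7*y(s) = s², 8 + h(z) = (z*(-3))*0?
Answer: -781/3 ≈ -260.33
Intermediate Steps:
h(z) = -8 (h(z) = -8 + (z*(-3))*0 = -8 - 3*z*0 = -8 + 0 = -8)
y(s) = -s²/7
T = 0 (T = -9*(1 - 1*1) = -9*(1 - 1) = -9*0 = 0)
n(p) = -8/3 (n(p) = (-8 - 1*0)/3 = (-8 + 0)/3 = (⅓)*(-8) = -8/3)
R = -28 (R = -⅐*14² = -⅐*196 = -28)
E(b, o) = -8/3 - b
R - E(-235, -583) = -28 - (-8/3 - 1*(-235)) = -28 - (-8/3 + 235) = -28 - 1*697/3 = -28 - 697/3 = -781/3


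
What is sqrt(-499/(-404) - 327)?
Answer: I*sqrt(13292509)/202 ≈ 18.049*I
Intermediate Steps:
sqrt(-499/(-404) - 327) = sqrt(-499*(-1/404) - 327) = sqrt(499/404 - 327) = sqrt(-131609/404) = I*sqrt(13292509)/202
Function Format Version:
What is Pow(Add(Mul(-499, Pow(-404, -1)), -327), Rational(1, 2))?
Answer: Mul(Rational(1, 202), I, Pow(13292509, Rational(1, 2))) ≈ Mul(18.049, I)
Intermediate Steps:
Pow(Add(Mul(-499, Pow(-404, -1)), -327), Rational(1, 2)) = Pow(Add(Mul(-499, Rational(-1, 404)), -327), Rational(1, 2)) = Pow(Add(Rational(499, 404), -327), Rational(1, 2)) = Pow(Rational(-131609, 404), Rational(1, 2)) = Mul(Rational(1, 202), I, Pow(13292509, Rational(1, 2)))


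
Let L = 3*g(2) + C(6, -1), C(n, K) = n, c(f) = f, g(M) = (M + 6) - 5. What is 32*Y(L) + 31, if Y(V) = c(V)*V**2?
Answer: 108031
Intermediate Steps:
g(M) = 1 + M (g(M) = (6 + M) - 5 = 1 + M)
L = 15 (L = 3*(1 + 2) + 6 = 3*3 + 6 = 9 + 6 = 15)
Y(V) = V**3 (Y(V) = V*V**2 = V**3)
32*Y(L) + 31 = 32*15**3 + 31 = 32*3375 + 31 = 108000 + 31 = 108031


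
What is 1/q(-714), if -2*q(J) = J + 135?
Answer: 2/579 ≈ 0.0034542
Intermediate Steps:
q(J) = -135/2 - J/2 (q(J) = -(J + 135)/2 = -(135 + J)/2 = -135/2 - J/2)
1/q(-714) = 1/(-135/2 - 1/2*(-714)) = 1/(-135/2 + 357) = 1/(579/2) = 2/579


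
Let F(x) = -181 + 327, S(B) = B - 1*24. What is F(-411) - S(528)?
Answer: -358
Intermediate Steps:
S(B) = -24 + B (S(B) = B - 24 = -24 + B)
F(x) = 146
F(-411) - S(528) = 146 - (-24 + 528) = 146 - 1*504 = 146 - 504 = -358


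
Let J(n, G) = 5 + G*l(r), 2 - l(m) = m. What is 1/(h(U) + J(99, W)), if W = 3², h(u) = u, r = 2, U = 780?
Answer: 1/785 ≈ 0.0012739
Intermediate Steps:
l(m) = 2 - m
W = 9
J(n, G) = 5 (J(n, G) = 5 + G*(2 - 1*2) = 5 + G*(2 - 2) = 5 + G*0 = 5 + 0 = 5)
1/(h(U) + J(99, W)) = 1/(780 + 5) = 1/785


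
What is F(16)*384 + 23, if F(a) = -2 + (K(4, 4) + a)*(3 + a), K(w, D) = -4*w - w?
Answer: -29929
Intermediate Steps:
K(w, D) = -5*w
F(a) = -2 + (-20 + a)*(3 + a) (F(a) = -2 + (-5*4 + a)*(3 + a) = -2 + (-20 + a)*(3 + a))
F(16)*384 + 23 = (-62 + 16**2 - 17*16)*384 + 23 = (-62 + 256 - 272)*384 + 23 = -78*384 + 23 = -29952 + 23 = -29929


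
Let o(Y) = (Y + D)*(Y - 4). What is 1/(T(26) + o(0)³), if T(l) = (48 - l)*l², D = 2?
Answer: 1/14360 ≈ 6.9638e-5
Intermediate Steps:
T(l) = l²*(48 - l)
o(Y) = (-4 + Y)*(2 + Y) (o(Y) = (Y + 2)*(Y - 4) = (2 + Y)*(-4 + Y) = (-4 + Y)*(2 + Y))
1/(T(26) + o(0)³) = 1/(26²*(48 - 1*26) + (-8 + 0² - 2*0)³) = 1/(676*(48 - 26) + (-8 + 0 + 0)³) = 1/(676*22 + (-8)³) = 1/(14872 - 512) = 1/14360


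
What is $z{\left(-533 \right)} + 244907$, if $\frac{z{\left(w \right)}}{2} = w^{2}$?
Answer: $813085$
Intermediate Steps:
$z{\left(w \right)} = 2 w^{2}$
$z{\left(-533 \right)} + 244907 = 2 \left(-533\right)^{2} + 244907 = 2 \cdot 284089 + 244907 = 568178 + 244907 = 813085$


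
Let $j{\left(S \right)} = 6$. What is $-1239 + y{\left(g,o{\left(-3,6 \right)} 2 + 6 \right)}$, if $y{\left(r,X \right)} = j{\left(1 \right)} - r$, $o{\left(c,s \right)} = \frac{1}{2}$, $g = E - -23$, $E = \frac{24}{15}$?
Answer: $- \frac{6288}{5} \approx -1257.6$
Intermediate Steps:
$E = \frac{8}{5}$ ($E = 24 \cdot \frac{1}{15} = \frac{8}{5} \approx 1.6$)
$g = \frac{123}{5}$ ($g = \frac{8}{5} - -23 = \frac{8}{5} + 23 = \frac{123}{5} \approx 24.6$)
$o{\left(c,s \right)} = \frac{1}{2}$
$y{\left(r,X \right)} = 6 - r$
$-1239 + y{\left(g,o{\left(-3,6 \right)} 2 + 6 \right)} = -1239 + \left(6 - \frac{123}{5}\right) = -1239 - \frac{93}{5} = - \frac{6288}{5}$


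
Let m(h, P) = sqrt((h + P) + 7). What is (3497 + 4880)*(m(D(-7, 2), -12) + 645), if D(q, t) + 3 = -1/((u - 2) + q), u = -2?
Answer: 5403165 + 8377*I*sqrt(957)/11 ≈ 5.4032e+6 + 23559.0*I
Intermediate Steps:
D(q, t) = -3 - 1/(-4 + q) (D(q, t) = -3 - 1/((-2 - 2) + q) = -3 - 1/(-4 + q))
m(h, P) = sqrt(7 + P + h) (m(h, P) = sqrt((P + h) + 7) = sqrt(7 + P + h))
(3497 + 4880)*(m(D(-7, 2), -12) + 645) = (3497 + 4880)*(sqrt(7 - 12 + (11 - 3*(-7))/(-4 - 7)) + 645) = 8377*(sqrt(7 - 12 + (11 + 21)/(-11)) + 645) = 8377*(sqrt(7 - 12 - 1/11*32) + 645) = 8377*(sqrt(7 - 12 - 32/11) + 645) = 8377*(sqrt(-87/11) + 645) = 8377*(I*sqrt(957)/11 + 645) = 8377*(645 + I*sqrt(957)/11) = 5403165 + 8377*I*sqrt(957)/11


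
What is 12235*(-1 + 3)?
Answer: 24470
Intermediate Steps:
12235*(-1 + 3) = 12235*2 = 24470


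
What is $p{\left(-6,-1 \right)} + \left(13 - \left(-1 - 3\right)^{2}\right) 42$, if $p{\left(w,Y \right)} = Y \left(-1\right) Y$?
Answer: $-127$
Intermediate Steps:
$p{\left(w,Y \right)} = - Y^{2}$ ($p{\left(w,Y \right)} = - Y Y = - Y^{2}$)
$p{\left(-6,-1 \right)} + \left(13 - \left(-1 - 3\right)^{2}\right) 42 = - \left(-1\right)^{2} + \left(13 - \left(-1 - 3\right)^{2}\right) 42 = \left(-1\right) 1 + \left(13 - \left(-4\right)^{2}\right) 42 = -1 + \left(13 - 16\right) 42 = -1 - 126 = -127$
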